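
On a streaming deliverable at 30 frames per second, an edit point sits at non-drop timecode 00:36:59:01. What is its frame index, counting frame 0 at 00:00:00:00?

Total seconds to the label: (0 × 3600 + 36 × 60 + 59) = 2219.
Frame index = 2219 × 30 + 1 = 66571.

66571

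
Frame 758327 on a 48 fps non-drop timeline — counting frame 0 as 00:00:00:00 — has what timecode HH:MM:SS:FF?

758327 ÷ 48 = 15798 full seconds, remainder 23 frames.
15798 s = 4 h 23 min 18 s.
Timecode: 04:23:18:23.

04:23:18:23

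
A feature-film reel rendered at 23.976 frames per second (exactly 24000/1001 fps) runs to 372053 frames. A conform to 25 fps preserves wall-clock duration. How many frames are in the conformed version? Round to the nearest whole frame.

387943 frames

Frames at target rate = 372053 × (25) / (24000/1001) = 372425053/960 ≈ 387942.764.
Nearest whole frame: 387943.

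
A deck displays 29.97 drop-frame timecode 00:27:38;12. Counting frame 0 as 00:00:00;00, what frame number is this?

As if non-drop at 30 labels/s: (0 × 3600 + 27 × 60 + 38) × 30 + 12 = 49752.
Minute boundaries passed: 27; those not divisible by 10: 27 − 2 = 25; dropped labels = 2 × 25 = 50.
Actual frame index = 49752 − 50 = 49702.

49702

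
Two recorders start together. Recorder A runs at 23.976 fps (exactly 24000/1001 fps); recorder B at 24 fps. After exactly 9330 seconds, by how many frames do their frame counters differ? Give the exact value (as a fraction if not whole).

223920/1001 frames

A emits 24000/1001 × 9330 = 223920000/1001 frames; B emits 24 × 9330 = 223920.
Difference = 223920/1001 frames (≈ 223.6963); B is ahead of A.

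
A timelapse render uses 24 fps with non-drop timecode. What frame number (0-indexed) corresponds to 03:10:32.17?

Total seconds to the label: (3 × 3600 + 10 × 60 + 32) = 11432.
Frame index = 11432 × 24 + 17 = 274385.

frame 274385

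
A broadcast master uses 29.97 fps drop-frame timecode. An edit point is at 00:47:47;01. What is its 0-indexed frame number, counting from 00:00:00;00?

85925

Complete 10-minute blocks: 4, each 17982 frames → 71928.
Remaining 7 whole minutes in the current block: 1800 + 6 × 1798 = 12588 frames.
Within the current minute: 47 × 30 + 1 − 2 = 1409 (labels ;00/;01 skipped at this minute). Total = 71928 + 12588 + 1409 = 85925.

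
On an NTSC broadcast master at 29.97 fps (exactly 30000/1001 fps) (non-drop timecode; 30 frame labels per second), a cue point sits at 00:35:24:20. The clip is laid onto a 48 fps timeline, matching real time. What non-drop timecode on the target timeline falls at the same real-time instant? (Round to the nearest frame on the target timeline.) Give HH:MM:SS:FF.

Source frame index: (0×3600 + 35×60 + 24) × 30 + 20 = 63740.
Real time: 63740 / (30000/1001) = 3190187/1500 s.
Target frame: (3190187/1500) × (48) = 12760748/125 ≈ 102085.984 → 102086.
At 48 labels/s: frame 102086 → 00:35:26:38.

00:35:26:38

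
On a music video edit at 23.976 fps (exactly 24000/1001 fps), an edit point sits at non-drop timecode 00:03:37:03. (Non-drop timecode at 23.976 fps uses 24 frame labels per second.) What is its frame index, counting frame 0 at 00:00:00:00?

5211

Total seconds to the label: (0 × 3600 + 3 × 60 + 37) = 217.
Frame index = 217 × 24 + 3 = 5211.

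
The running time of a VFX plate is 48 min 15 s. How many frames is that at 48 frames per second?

138960 frames

48 min 15 s = 2895 s.
Frames = 2895 × 48 = 138960.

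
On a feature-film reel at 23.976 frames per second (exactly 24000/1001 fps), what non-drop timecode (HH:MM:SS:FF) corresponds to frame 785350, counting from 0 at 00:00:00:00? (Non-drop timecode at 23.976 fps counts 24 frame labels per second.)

785350 ÷ 24 = 32722 full seconds, remainder 22 frames.
32722 s = 9 h 5 min 22 s.
Timecode: 09:05:22:22.

09:05:22:22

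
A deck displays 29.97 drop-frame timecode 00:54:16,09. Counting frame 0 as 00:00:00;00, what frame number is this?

97591

Complete 10-minute blocks: 5, each 17982 frames → 89910.
Remaining 4 whole minutes in the current block: 1800 + 3 × 1798 = 7194 frames.
Within the current minute: 16 × 30 + 9 − 2 = 487 (labels ;00/;01 skipped at this minute). Total = 89910 + 7194 + 487 = 97591.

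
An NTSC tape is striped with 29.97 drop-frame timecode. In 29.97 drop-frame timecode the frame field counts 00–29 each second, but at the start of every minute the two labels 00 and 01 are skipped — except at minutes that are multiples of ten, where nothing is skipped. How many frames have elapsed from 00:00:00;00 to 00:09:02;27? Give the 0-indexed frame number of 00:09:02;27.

Complete 10-minute blocks: 0, each 17982 frames → 0.
Remaining 9 whole minutes in the current block: 1800 + 8 × 1798 = 16184 frames.
Within the current minute: 2 × 30 + 27 − 2 = 85 (labels ;00/;01 skipped at this minute). Total = 0 + 16184 + 85 = 16269.

16269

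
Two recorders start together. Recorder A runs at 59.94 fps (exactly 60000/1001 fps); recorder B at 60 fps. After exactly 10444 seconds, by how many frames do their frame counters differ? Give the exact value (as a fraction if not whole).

A emits 60000/1001 × 10444 = 89520000/143 frames; B emits 60 × 10444 = 626640.
Difference = 89520/143 frames (≈ 626.0140); B is ahead of A.

89520/143 frames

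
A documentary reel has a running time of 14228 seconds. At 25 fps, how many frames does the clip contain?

355700 frames

Frames = 14228 × 25 = 355700.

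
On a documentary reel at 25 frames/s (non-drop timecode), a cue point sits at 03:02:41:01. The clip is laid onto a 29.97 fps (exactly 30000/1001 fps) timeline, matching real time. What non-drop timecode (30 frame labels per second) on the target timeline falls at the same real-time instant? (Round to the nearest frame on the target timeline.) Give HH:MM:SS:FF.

Source frame index: (3×3600 + 2×60 + 41) × 25 + 1 = 274026.
Real time: 274026 / (25) = 274026/25 s.
Target frame: (274026/25) × (30000/1001) = 328831200/1001 ≈ 328502.697 → 328503.
At 30 labels/s: frame 328503 → 03:02:30:03.

03:02:30:03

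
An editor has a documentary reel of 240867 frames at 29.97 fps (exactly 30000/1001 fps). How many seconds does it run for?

Running time = 240867 / (30000/1001) = 8036.9289 s.

8036.9289 seconds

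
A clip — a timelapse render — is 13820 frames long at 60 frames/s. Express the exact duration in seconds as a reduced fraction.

Running time = 13820 ÷ (60) = 13820 × 1/60 = 691/3 s.

691/3 seconds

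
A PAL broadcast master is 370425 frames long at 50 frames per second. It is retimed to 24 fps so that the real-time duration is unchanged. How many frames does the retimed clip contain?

177804 frames

Target frames = source frames × (target rate / source rate) = 370425 × (24)/(50) = 370425 × 12/25 = 177804.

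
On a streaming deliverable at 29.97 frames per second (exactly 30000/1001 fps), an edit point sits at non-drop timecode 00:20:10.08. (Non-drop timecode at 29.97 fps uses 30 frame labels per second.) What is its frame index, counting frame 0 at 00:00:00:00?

Total seconds to the label: (0 × 3600 + 20 × 60 + 10) = 1210.
Frame index = 1210 × 30 + 8 = 36308.

36308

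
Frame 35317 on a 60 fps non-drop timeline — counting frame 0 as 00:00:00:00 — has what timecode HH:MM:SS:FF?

00:09:48:37

35317 ÷ 60 = 588 full seconds, remainder 37 frames.
588 s = 0 h 9 min 48 s.
Timecode: 00:09:48:37.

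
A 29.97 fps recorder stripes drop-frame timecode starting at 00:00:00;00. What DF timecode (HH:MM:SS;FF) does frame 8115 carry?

Each 10-minute DF block holds 10 × 60 × 30 − 9 × 2 = 17982 frames. 8115 ÷ 17982 → 0 full blocks, remainder 8115.
Within the partial block the first minute is 1800 frames and each further minute 1798, so 4 further minute boundaries passed. Total skipped labels = 18 × 0 + 2 × 4 = 8.
Non-drop label index = 8115 + 8 = 8123; at 30 labels/s that is 00:04:30:23, i.e. DF 00:04:30;23.

00:04:30;23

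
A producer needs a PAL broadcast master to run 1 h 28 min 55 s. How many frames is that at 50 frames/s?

1 h 28 min 55 s = 5335 s.
Frames = 5335 × 50 = 266750.

266750 frames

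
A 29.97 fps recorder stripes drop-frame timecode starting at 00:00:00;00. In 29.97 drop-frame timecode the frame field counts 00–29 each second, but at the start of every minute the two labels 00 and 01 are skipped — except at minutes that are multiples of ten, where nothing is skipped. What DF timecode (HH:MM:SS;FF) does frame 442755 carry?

04:06:13;09

Each 10-minute DF block holds 10 × 60 × 30 − 9 × 2 = 17982 frames. 442755 ÷ 17982 → 24 full blocks, remainder 11187.
Within the partial block the first minute is 1800 frames and each further minute 1798, so 6 further minute boundaries passed. Total skipped labels = 18 × 24 + 2 × 6 = 444.
Non-drop label index = 442755 + 444 = 443199; at 30 labels/s that is 04:06:13:09, i.e. DF 04:06:13;09.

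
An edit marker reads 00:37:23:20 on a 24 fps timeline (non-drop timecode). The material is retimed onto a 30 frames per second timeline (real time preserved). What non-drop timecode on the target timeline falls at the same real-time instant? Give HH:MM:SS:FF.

00:37:23:25

Source frame index: (0×3600 + 37×60 + 23) × 24 + 20 = 53852.
Real time: 53852 / (24) = 13463/6 s.
Target frame: (13463/6) × (30) = 67315.
At 30 labels/s: frame 67315 → 00:37:23:25.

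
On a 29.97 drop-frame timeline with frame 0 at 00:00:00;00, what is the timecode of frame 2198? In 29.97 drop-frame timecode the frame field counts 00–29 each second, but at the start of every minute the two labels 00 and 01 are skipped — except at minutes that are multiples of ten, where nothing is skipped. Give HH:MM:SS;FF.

00:01:13;10

Each 10-minute DF block holds 10 × 60 × 30 − 9 × 2 = 17982 frames. 2198 ÷ 17982 → 0 full blocks, remainder 2198.
Within the partial block the first minute is 1800 frames and each further minute 1798, so 1 further minute boundary passed. Total skipped labels = 18 × 0 + 2 × 1 = 2.
Non-drop label index = 2198 + 2 = 2200; at 30 labels/s that is 00:01:13:10, i.e. DF 00:01:13;10.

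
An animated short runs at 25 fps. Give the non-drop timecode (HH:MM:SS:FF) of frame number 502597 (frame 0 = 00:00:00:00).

502597 ÷ 25 = 20103 full seconds, remainder 22 frames.
20103 s = 5 h 35 min 3 s.
Timecode: 05:35:03:22.

05:35:03:22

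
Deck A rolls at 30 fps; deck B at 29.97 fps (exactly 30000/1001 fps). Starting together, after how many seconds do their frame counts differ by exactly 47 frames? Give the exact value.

The gap grows by |30000/1001 − 30| = 30/1001 frames per second.
Time for a 47-frame gap: 47 ÷ (30/1001) = 47047/30 s.

47047/30 seconds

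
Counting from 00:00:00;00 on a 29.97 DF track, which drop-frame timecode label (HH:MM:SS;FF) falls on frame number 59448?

Each 10-minute DF block holds 10 × 60 × 30 − 9 × 2 = 17982 frames. 59448 ÷ 17982 → 3 full blocks, remainder 5502.
Within the partial block the first minute is 1800 frames and each further minute 1798, so 3 further minute boundaries passed. Total skipped labels = 18 × 3 + 2 × 3 = 60.
Non-drop label index = 59448 + 60 = 59508; at 30 labels/s that is 00:33:03:18, i.e. DF 00:33:03;18.

00:33:03;18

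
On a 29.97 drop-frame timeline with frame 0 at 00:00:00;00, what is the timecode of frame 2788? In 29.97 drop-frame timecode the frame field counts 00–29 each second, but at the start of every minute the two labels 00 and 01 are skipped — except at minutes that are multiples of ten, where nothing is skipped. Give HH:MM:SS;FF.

00:01:33;00

Each 10-minute DF block holds 10 × 60 × 30 − 9 × 2 = 17982 frames. 2788 ÷ 17982 → 0 full blocks, remainder 2788.
Within the partial block the first minute is 1800 frames and each further minute 1798, so 1 further minute boundary passed. Total skipped labels = 18 × 0 + 2 × 1 = 2.
Non-drop label index = 2788 + 2 = 2790; at 30 labels/s that is 00:01:33:00, i.e. DF 00:01:33;00.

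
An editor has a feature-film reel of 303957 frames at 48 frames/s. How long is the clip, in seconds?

6332.4375 seconds

Running time = 303957 / (48) = 6332.4375 s.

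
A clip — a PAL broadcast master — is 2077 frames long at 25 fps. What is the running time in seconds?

Running time = 2077 / (25) = 83.08 s.

83.08 seconds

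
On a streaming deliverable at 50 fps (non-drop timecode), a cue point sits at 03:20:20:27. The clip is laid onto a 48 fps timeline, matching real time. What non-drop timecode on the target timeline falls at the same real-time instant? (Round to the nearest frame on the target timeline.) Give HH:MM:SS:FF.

Source frame index: (3×3600 + 20×60 + 20) × 50 + 27 = 601027.
Real time: 601027 / (50) = 601027/50 s.
Target frame: (601027/50) × (48) = 14424648/25 ≈ 576985.920 → 576986.
At 48 labels/s: frame 576986 → 03:20:20:26.

03:20:20:26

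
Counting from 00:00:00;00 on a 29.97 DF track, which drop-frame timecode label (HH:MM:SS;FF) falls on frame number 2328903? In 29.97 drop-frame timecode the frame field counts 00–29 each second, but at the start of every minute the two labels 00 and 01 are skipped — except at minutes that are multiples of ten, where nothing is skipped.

21:35:07;25

Ten DF minutes hold 17982 frames, so frame 2328903 lies in block 129 (frames 2319678–2337659) with 9225 frames into that block.
The block's first minute is 1800 frames and the rest 1798 each; 9225 frames reaches minute 5, so 129 × 18 + 5 × 2 = 2332 labels have been skipped so far.
Adding those back, label number 2328903 + 2332 = 2331235 at 30 labels/s is 77707 s + 25 f = 21 h 35 min 7 s frame 25, i.e. 21:35:07;25.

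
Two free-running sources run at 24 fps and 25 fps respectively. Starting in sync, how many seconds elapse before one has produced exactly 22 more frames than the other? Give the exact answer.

The gap grows by |25 − 24| = 1 frame per second.
Time for a 22-frame gap: 22 ÷ (1) = 22 s.

22 seconds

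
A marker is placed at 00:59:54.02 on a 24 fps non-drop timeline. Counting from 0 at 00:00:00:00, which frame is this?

Total seconds to the label: (0 × 3600 + 59 × 60 + 54) = 3594.
Frame index = 3594 × 24 + 2 = 86258.

86258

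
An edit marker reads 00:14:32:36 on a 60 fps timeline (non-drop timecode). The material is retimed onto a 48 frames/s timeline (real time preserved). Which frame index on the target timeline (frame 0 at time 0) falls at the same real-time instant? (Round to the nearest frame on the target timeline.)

frame 41885

Source frame index: (0×3600 + 14×60 + 32) × 60 + 36 = 52356.
Real time: 52356 / (60) = 4363/5 s.
Target frame: (4363/5) × (48) = 209424/5 ≈ 41884.800 → 41885.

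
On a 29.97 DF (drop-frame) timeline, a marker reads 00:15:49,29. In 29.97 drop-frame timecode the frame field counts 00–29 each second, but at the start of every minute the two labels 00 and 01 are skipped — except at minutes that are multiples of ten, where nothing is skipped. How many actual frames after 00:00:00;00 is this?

As if non-drop at 30 labels/s: (0 × 3600 + 15 × 60 + 49) × 30 + 29 = 28499.
Minute boundaries passed: 15; those not divisible by 10: 15 − 1 = 14; dropped labels = 2 × 14 = 28.
Actual frame index = 28499 − 28 = 28471.

28471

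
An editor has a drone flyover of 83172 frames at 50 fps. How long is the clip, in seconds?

1663.44 seconds

Running time = 83172 / (50) = 1663.44 s.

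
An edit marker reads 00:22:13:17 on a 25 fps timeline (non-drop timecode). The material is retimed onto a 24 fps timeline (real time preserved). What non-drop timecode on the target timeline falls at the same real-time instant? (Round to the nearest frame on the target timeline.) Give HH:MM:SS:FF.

Source frame index: (0×3600 + 22×60 + 13) × 25 + 17 = 33342.
Real time: 33342 / (25) = 33342/25 s.
Target frame: (33342/25) × (24) = 800208/25 ≈ 32008.320 → 32008.
At 24 labels/s: frame 32008 → 00:22:13:16.

00:22:13:16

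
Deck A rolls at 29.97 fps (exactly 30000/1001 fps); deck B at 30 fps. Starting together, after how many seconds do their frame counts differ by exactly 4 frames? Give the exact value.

2002/15 seconds

The gap grows by |30 − 30000/1001| = 30/1001 frames per second.
Time for a 4-frame gap: 4 ÷ (30/1001) = 2002/15 s.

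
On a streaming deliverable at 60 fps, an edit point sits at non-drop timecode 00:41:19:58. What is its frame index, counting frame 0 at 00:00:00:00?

Total seconds to the label: (0 × 3600 + 41 × 60 + 19) = 2479.
Frame index = 2479 × 60 + 58 = 148798.

frame 148798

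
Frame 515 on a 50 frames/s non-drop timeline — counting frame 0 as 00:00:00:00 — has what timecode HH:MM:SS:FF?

00:00:10:15

515 ÷ 50 = 10 full seconds, remainder 15 frames.
10 s = 0 h 0 min 10 s.
Timecode: 00:00:10:15.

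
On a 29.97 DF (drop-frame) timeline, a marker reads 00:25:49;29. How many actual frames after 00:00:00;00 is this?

46453

As if non-drop at 30 labels/s: (0 × 3600 + 25 × 60 + 49) × 30 + 29 = 46499.
Minute boundaries passed: 25; those not divisible by 10: 25 − 2 = 23; dropped labels = 2 × 23 = 46.
Actual frame index = 46499 − 46 = 46453.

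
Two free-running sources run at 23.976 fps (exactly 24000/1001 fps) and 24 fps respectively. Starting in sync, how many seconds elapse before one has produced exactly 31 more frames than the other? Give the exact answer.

The gap grows by |24 − 24000/1001| = 24/1001 frames per second.
Time for a 31-frame gap: 31 ÷ (24/1001) = 31031/24 s.

31031/24 seconds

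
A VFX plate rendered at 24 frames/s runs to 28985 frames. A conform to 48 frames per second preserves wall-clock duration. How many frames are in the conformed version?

57970 frames

Frames at target rate = 28985 × (48) / (24) = 57970.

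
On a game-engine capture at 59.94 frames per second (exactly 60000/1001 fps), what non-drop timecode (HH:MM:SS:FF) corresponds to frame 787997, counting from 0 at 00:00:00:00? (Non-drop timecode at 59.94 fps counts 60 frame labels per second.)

03:38:53:17

787997 ÷ 60 = 13133 full seconds, remainder 17 frames.
13133 s = 3 h 38 min 53 s.
Timecode: 03:38:53:17.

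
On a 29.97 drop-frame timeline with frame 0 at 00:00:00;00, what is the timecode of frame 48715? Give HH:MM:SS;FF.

00:27:05;15

Ten DF minutes hold 17982 frames, so frame 48715 lies in block 2 (frames 35964–53945) with 12751 frames into that block.
The block's first minute is 1800 frames and the rest 1798 each; 12751 frames reaches minute 7, so 2 × 18 + 7 × 2 = 50 labels have been skipped so far.
Adding those back, label number 48715 + 50 = 48765 at 30 labels/s is 1625 s + 15 f = 0 h 27 min 5 s frame 15, i.e. 00:27:05;15.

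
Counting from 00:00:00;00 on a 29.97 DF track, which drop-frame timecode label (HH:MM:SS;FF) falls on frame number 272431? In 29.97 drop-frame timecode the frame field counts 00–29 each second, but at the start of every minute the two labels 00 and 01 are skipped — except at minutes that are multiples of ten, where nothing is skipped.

02:31:30;03

Each 10-minute DF block holds 10 × 60 × 30 − 9 × 2 = 17982 frames. 272431 ÷ 17982 → 15 full blocks, remainder 2701.
Within the partial block the first minute is 1800 frames and each further minute 1798, so 1 further minute boundary passed. Total skipped labels = 18 × 15 + 2 × 1 = 272.
Non-drop label index = 272431 + 272 = 272703; at 30 labels/s that is 02:31:30:03, i.e. DF 02:31:30;03.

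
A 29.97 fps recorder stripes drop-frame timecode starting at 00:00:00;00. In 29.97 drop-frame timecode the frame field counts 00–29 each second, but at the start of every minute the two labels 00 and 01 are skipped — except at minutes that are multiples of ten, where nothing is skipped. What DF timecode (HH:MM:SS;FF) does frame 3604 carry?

Each 10-minute DF block holds 10 × 60 × 30 − 9 × 2 = 17982 frames. 3604 ÷ 17982 → 0 full blocks, remainder 3604.
Within the partial block the first minute is 1800 frames and each further minute 1798, so 2 further minute boundaries passed. Total skipped labels = 18 × 0 + 2 × 2 = 4.
Non-drop label index = 3604 + 4 = 3608; at 30 labels/s that is 00:02:00:08, i.e. DF 00:02:00;08.

00:02:00;08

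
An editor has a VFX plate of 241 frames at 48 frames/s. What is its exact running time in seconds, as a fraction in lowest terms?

241/48 seconds

Running time = 241 ÷ (48) = 241 × 1/48 = 241/48 s.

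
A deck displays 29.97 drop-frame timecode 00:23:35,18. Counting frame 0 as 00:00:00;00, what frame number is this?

Complete 10-minute blocks: 2, each 17982 frames → 35964.
Remaining 3 whole minutes in the current block: 1800 + 2 × 1798 = 5396 frames.
Within the current minute: 35 × 30 + 18 − 2 = 1066 (labels ;00/;01 skipped at this minute). Total = 35964 + 5396 + 1066 = 42426.

42426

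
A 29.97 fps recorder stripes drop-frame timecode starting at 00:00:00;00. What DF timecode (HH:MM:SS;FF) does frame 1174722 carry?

10:53:16;18

Ten DF minutes hold 17982 frames, so frame 1174722 lies in block 65 (frames 1168830–1186811) with 5892 frames into that block.
The block's first minute is 1800 frames and the rest 1798 each; 5892 frames reaches minute 3, so 65 × 18 + 3 × 2 = 1176 labels have been skipped so far.
Adding those back, label number 1174722 + 1176 = 1175898 at 30 labels/s is 39196 s + 18 f = 10 h 53 min 16 s frame 18, i.e. 10:53:16;18.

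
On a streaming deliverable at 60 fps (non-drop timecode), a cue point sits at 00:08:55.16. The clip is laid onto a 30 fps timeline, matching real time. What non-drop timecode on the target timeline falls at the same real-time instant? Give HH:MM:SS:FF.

00:08:55:08

Source frame index: (0×3600 + 8×60 + 55) × 60 + 16 = 32116.
Real time: 32116 / (60) = 8029/15 s.
Target frame: (8029/15) × (30) = 16058.
At 30 labels/s: frame 16058 → 00:08:55:08.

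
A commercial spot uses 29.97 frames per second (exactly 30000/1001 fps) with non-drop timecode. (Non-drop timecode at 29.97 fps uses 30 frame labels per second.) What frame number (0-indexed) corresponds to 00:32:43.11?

Total seconds to the label: (0 × 3600 + 32 × 60 + 43) = 1963.
Frame index = 1963 × 30 + 11 = 58901.

frame 58901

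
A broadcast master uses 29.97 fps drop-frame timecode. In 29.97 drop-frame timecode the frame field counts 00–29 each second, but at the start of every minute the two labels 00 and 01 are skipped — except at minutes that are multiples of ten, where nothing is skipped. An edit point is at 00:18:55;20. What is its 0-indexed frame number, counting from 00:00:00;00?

As if non-drop at 30 labels/s: (0 × 3600 + 18 × 60 + 55) × 30 + 20 = 34070.
Minute boundaries passed: 18; those not divisible by 10: 18 − 1 = 17; dropped labels = 2 × 17 = 34.
Actual frame index = 34070 − 34 = 34036.

34036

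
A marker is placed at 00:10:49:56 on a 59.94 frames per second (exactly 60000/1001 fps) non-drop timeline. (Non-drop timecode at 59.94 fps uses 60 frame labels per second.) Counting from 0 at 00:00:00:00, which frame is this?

frame 38996

Total seconds to the label: (0 × 3600 + 10 × 60 + 49) = 649.
Frame index = 649 × 60 + 56 = 38996.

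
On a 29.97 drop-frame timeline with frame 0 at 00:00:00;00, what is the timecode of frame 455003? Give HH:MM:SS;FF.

Each 10-minute DF block holds 10 × 60 × 30 − 9 × 2 = 17982 frames. 455003 ÷ 17982 → 25 full blocks, remainder 5453.
Within the partial block the first minute is 1800 frames and each further minute 1798, so 3 further minute boundaries passed. Total skipped labels = 18 × 25 + 2 × 3 = 456.
Non-drop label index = 455003 + 456 = 455459; at 30 labels/s that is 04:13:01:29, i.e. DF 04:13:01;29.

04:13:01;29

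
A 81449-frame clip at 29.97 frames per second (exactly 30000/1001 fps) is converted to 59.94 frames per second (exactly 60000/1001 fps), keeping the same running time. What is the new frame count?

162898 frames

Target frames = source frames × (target rate / source rate) = 81449 × (60000/1001)/(30000/1001) = 81449 × 2 = 162898.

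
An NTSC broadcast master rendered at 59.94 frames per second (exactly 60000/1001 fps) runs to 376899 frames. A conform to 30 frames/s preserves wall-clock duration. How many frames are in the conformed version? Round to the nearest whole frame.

188638 frames

Frames at target rate = 376899 × (30) / (60000/1001) = 377275899/2000 ≈ 188637.949.
Nearest whole frame: 188638.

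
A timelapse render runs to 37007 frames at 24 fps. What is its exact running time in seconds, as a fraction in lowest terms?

Running time = 37007 ÷ (24) = 37007 × 1/24 = 37007/24 s.

37007/24 seconds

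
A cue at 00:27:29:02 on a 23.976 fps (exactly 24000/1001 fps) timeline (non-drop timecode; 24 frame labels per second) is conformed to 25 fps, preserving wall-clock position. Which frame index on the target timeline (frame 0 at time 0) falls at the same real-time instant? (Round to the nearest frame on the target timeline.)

frame 41268

Source frame index: (0×3600 + 27×60 + 29) × 24 + 2 = 39578.
Real time: 39578 / (24000/1001) = 19808789/12000 s.
Target frame: (19808789/12000) × (25) = 19808789/480 ≈ 41268.310 → 41268.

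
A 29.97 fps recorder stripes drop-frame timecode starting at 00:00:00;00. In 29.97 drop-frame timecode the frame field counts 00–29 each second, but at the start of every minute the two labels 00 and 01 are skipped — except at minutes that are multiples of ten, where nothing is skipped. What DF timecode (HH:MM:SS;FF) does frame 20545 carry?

00:11:25;15

Each 10-minute DF block holds 10 × 60 × 30 − 9 × 2 = 17982 frames. 20545 ÷ 17982 → 1 full block, remainder 2563.
Within the partial block the first minute is 1800 frames and each further minute 1798, so 1 further minute boundary passed. Total skipped labels = 18 × 1 + 2 × 1 = 20.
Non-drop label index = 20545 + 20 = 20565; at 30 labels/s that is 00:11:25:15, i.e. DF 00:11:25;15.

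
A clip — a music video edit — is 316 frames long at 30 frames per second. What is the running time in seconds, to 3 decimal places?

10.533 seconds

Running time = 316 × 1/30 = 158/15 s ≈ 10.533 s.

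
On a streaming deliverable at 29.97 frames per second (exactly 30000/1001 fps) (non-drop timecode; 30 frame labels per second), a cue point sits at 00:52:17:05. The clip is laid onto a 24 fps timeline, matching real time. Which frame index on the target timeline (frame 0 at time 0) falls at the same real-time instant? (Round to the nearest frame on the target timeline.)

frame 75367

Source frame index: (0×3600 + 52×60 + 17) × 30 + 5 = 94115.
Real time: 94115 / (30000/1001) = 18841823/6000 s.
Target frame: (18841823/6000) × (24) = 18841823/250 ≈ 75367.292 → 75367.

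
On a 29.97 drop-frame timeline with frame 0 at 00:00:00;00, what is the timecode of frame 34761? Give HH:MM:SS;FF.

Ten DF minutes hold 17982 frames, so frame 34761 lies in block 1 (frames 17982–35963) with 16779 frames into that block.
The block's first minute is 1800 frames and the rest 1798 each; 16779 frames reaches minute 9, so 1 × 18 + 9 × 2 = 36 labels have been skipped so far.
Adding those back, label number 34761 + 36 = 34797 at 30 labels/s is 1159 s + 27 f = 0 h 19 min 19 s frame 27, i.e. 00:19:19;27.

00:19:19;27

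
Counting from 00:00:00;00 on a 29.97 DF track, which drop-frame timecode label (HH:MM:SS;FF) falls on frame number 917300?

08:30:07;08

Ten DF minutes hold 17982 frames, so frame 917300 lies in block 51 (frames 917082–935063) with 218 frames into that block.
The block's first minute is 1800 frames and the rest 1798 each; 218 frames reaches minute 0, so 51 × 18 + 0 × 2 = 918 labels have been skipped so far.
Adding those back, label number 917300 + 918 = 918218 at 30 labels/s is 30607 s + 8 f = 8 h 30 min 7 s frame 8, i.e. 08:30:07;08.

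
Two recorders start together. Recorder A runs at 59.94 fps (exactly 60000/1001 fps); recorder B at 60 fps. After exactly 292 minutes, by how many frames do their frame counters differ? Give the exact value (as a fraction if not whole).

292 min = 17520 s.
A emits 60000/1001 × 17520 = 1051200000/1001 frames; B emits 60 × 17520 = 1051200.
Difference = 1051200/1001 frames (≈ 1050.1499); B is ahead of A.

1051200/1001 frames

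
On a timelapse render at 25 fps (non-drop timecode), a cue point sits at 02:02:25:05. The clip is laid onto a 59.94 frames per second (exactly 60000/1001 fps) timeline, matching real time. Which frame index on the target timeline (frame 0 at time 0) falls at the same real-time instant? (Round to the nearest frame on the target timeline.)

frame 440272

Source frame index: (2×3600 + 2×60 + 25) × 25 + 5 = 183630.
Real time: 183630 / (25) = 36726/5 s.
Target frame: (36726/5) × (60000/1001) = 440712000/1001 ≈ 440271.728 → 440272.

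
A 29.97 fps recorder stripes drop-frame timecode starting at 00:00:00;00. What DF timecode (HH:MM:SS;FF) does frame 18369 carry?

00:10:12;27

Each 10-minute DF block holds 10 × 60 × 30 − 9 × 2 = 17982 frames. 18369 ÷ 17982 → 1 full block, remainder 387.
Within the partial block the first minute is 1800 frames and each further minute 1798, so 0 further minute boundaries passed. Total skipped labels = 18 × 1 + 2 × 0 = 18.
Non-drop label index = 18369 + 18 = 18387; at 30 labels/s that is 00:10:12:27, i.e. DF 00:10:12;27.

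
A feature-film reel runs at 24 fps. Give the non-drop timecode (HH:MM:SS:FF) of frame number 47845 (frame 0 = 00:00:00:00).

47845 ÷ 24 = 1993 full seconds, remainder 13 frames.
1993 s = 0 h 33 min 13 s.
Timecode: 00:33:13:13.

00:33:13:13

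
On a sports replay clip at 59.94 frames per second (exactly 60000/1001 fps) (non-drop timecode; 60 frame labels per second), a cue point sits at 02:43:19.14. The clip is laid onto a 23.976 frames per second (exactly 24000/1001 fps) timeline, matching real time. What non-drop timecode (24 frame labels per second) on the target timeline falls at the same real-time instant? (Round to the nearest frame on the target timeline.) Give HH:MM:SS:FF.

Source frame index: (2×3600 + 43×60 + 19) × 60 + 14 = 587954.
Real time: 587954 / (60000/1001) = 294270977/30000 s.
Target frame: (294270977/30000) × (24000/1001) = 1175908/5 ≈ 235181.600 → 235182.
At 24 labels/s: frame 235182 → 02:43:19:06.

02:43:19:06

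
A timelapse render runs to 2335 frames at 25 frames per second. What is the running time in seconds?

Running time = 2335 / (25) = 93.4 s.

93.4 seconds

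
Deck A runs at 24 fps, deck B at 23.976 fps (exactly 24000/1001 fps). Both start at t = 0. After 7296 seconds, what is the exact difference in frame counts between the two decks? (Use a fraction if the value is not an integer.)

A emits 24 × 7296 = 175104 frames; B emits 24000/1001 × 7296 = 175104000/1001.
Difference = 175104/1001 frames (≈ 174.9291); B is behind A.

175104/1001 frames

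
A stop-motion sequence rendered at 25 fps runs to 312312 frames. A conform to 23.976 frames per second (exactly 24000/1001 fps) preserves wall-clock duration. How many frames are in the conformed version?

299520 frames

Target frames = source frames × (target rate / source rate) = 312312 × (24000/1001)/(25) = 312312 × 960/1001 = 299520.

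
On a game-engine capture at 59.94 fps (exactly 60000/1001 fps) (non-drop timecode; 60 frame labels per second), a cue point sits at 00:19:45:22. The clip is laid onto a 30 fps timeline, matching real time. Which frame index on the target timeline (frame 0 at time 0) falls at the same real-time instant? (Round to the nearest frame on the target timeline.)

Source frame index: (0×3600 + 19×60 + 45) × 60 + 22 = 71122.
Real time: 71122 / (60000/1001) = 35596561/30000 s.
Target frame: (35596561/30000) × (30) = 35596561/1000 ≈ 35596.561 → 35597.

frame 35597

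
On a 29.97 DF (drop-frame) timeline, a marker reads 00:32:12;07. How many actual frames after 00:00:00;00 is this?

As if non-drop at 30 labels/s: (0 × 3600 + 32 × 60 + 12) × 30 + 7 = 57967.
Minute boundaries passed: 32; those not divisible by 10: 32 − 3 = 29; dropped labels = 2 × 29 = 58.
Actual frame index = 57967 − 58 = 57909.

57909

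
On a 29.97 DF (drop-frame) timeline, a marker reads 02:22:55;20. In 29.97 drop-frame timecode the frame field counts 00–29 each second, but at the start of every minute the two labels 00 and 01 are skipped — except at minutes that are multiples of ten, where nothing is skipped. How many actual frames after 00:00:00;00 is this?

As if non-drop at 30 labels/s: (2 × 3600 + 22 × 60 + 55) × 30 + 20 = 257270.
Minute boundaries passed: 142; those not divisible by 10: 142 − 14 = 128; dropped labels = 2 × 128 = 256.
Actual frame index = 257270 − 256 = 257014.

257014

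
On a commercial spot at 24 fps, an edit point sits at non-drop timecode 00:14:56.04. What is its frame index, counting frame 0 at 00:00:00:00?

Total seconds to the label: (0 × 3600 + 14 × 60 + 56) = 896.
Frame index = 896 × 24 + 4 = 21508.

frame 21508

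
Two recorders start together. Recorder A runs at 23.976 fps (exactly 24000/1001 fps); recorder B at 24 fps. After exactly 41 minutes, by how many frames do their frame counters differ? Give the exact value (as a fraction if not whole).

59040/1001 frames

41 min = 2460 s.
A emits 24000/1001 × 2460 = 59040000/1001 frames; B emits 24 × 2460 = 59040.
Difference = 59040/1001 frames (≈ 58.9810); B is ahead of A.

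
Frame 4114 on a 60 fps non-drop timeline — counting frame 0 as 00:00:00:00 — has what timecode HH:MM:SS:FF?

4114 ÷ 60 = 68 full seconds, remainder 34 frames.
68 s = 0 h 1 min 8 s.
Timecode: 00:01:08:34.

00:01:08:34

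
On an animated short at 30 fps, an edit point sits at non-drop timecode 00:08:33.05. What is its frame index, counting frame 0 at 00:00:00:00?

Total seconds to the label: (0 × 3600 + 8 × 60 + 33) = 513.
Frame index = 513 × 30 + 5 = 15395.

frame 15395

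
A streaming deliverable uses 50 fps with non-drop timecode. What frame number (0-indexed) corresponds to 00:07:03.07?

Total seconds to the label: (0 × 3600 + 7 × 60 + 3) = 423.
Frame index = 423 × 50 + 7 = 21157.

21157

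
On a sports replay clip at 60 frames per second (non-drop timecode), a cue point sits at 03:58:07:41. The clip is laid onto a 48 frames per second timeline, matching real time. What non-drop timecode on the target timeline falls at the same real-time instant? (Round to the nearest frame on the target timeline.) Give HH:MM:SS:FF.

03:58:07:33

Source frame index: (3×3600 + 58×60 + 7) × 60 + 41 = 857261.
Real time: 857261 / (60) = 857261/60 s.
Target frame: (857261/60) × (48) = 3429044/5 ≈ 685808.800 → 685809.
At 48 labels/s: frame 685809 → 03:58:07:33.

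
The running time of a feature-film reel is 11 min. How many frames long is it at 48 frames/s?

11 min = 660 s.
Frames = 660 × 48 = 31680.

31680 frames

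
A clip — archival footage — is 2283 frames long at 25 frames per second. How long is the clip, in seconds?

91.32 seconds

Running time = 2283 / (25) = 91.32 s.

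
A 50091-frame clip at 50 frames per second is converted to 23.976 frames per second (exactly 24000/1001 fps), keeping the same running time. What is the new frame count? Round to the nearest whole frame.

24020 frames

Frames at target rate = 50091 × (24000/1001) / (50) = 24043680/1001 ≈ 24019.660.
Nearest whole frame: 24020.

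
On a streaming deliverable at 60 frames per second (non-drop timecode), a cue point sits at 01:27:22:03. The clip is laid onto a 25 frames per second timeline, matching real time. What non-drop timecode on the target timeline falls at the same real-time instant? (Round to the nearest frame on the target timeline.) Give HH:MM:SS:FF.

Source frame index: (1×3600 + 27×60 + 22) × 60 + 3 = 314523.
Real time: 314523 / (60) = 104841/20 s.
Target frame: (104841/20) × (25) = 524205/4 ≈ 131051.250 → 131051.
At 25 labels/s: frame 131051 → 01:27:22:01.

01:27:22:01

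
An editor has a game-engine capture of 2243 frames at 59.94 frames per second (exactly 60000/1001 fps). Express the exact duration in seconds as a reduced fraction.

Running time = 2243 ÷ (60000/1001) = 2243 × 1001/60000 = 2245243/60000 s.

2245243/60000 seconds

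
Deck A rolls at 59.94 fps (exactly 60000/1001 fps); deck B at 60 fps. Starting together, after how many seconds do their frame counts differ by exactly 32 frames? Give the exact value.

The gap grows by |60 − 60000/1001| = 60/1001 frames per second.
Time for a 32-frame gap: 32 ÷ (60/1001) = 8008/15 s.

8008/15 seconds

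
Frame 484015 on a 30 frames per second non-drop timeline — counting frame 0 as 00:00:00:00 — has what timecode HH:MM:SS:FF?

484015 ÷ 30 = 16133 full seconds, remainder 25 frames.
16133 s = 4 h 28 min 53 s.
Timecode: 04:28:53:25.

04:28:53:25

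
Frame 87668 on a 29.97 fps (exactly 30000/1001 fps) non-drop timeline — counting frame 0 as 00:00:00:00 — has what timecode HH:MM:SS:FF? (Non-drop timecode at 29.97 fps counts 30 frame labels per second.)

00:48:42:08

87668 ÷ 30 = 2922 full seconds, remainder 8 frames.
2922 s = 0 h 48 min 42 s.
Timecode: 00:48:42:08.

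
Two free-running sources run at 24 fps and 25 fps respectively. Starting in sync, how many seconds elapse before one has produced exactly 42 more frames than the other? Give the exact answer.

The gap grows by |25 − 24| = 1 frame per second.
Time for a 42-frame gap: 42 ÷ (1) = 42 s.

42 seconds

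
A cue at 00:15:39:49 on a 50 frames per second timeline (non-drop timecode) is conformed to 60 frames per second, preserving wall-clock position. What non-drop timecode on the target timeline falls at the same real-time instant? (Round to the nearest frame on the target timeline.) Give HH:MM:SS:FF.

00:15:39:59

Source frame index: (0×3600 + 15×60 + 39) × 50 + 49 = 46999.
Real time: 46999 / (50) = 46999/50 s.
Target frame: (46999/50) × (60) = 281994/5 ≈ 56398.800 → 56399.
At 60 labels/s: frame 56399 → 00:15:39:59.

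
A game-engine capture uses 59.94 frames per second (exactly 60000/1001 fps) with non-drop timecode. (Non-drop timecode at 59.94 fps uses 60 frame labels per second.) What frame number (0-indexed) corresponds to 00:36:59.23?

frame 133163

Total seconds to the label: (0 × 3600 + 36 × 60 + 59) = 2219.
Frame index = 2219 × 60 + 23 = 133163.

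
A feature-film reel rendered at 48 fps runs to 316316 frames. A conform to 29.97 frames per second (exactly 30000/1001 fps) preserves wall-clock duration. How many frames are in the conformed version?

197500 frames

Target frames = source frames × (target rate / source rate) = 316316 × (30000/1001)/(48) = 316316 × 625/1001 = 197500.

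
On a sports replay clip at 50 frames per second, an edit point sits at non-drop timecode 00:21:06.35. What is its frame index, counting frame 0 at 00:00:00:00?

63335

Total seconds to the label: (0 × 3600 + 21 × 60 + 6) = 1266.
Frame index = 1266 × 50 + 35 = 63335.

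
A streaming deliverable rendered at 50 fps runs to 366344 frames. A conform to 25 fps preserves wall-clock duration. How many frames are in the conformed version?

Target frames = source frames × (target rate / source rate) = 366344 × (25)/(50) = 366344 × 1/2 = 183172.

183172 frames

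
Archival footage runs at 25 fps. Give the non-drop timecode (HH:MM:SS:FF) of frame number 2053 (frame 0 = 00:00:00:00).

2053 ÷ 25 = 82 full seconds, remainder 3 frames.
82 s = 0 h 1 min 22 s.
Timecode: 00:01:22:03.

00:01:22:03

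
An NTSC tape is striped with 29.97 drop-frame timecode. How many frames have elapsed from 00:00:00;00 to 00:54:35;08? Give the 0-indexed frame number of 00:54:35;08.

98160

As if non-drop at 30 labels/s: (0 × 3600 + 54 × 60 + 35) × 30 + 8 = 98258.
Minute boundaries passed: 54; those not divisible by 10: 54 − 5 = 49; dropped labels = 2 × 49 = 98.
Actual frame index = 98258 − 98 = 98160.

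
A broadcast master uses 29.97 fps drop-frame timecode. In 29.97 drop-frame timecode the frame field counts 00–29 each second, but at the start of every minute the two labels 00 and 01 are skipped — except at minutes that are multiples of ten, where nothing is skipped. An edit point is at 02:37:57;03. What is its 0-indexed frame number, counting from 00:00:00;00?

As if non-drop at 30 labels/s: (2 × 3600 + 37 × 60 + 57) × 30 + 3 = 284313.
Minute boundaries passed: 157; those not divisible by 10: 157 − 15 = 142; dropped labels = 2 × 142 = 284.
Actual frame index = 284313 − 284 = 284029.

284029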